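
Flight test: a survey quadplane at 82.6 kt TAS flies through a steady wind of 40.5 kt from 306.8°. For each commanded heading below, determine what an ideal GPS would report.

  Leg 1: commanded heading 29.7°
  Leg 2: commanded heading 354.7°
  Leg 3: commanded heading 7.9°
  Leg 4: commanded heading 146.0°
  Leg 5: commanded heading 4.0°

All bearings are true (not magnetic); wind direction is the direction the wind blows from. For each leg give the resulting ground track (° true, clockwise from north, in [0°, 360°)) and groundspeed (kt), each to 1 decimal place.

Leg 1: track=57.1°, groundspeed=87.4 kt
Leg 2: track=23.2°, groundspeed=63.1 kt
Leg 3: track=37.3°, groundspeed=72.3 kt
Leg 4: track=139.7°, groundspeed=121.6 kt
Leg 5: track=33.3°, groundspeed=69.6 kt

Leg 1: heading 29.7°; drift +27.4° → track 57.1°, groundspeed 87.4 kt
Leg 2: heading 354.7°; drift +28.5° → track 23.2°, groundspeed 63.1 kt
Leg 3: heading 7.9°; drift +29.4° → track 37.3°, groundspeed 72.3 kt
Leg 4: heading 146.0°; drift -6.3° → track 139.7°, groundspeed 121.6 kt
Leg 5: heading 4.0°; drift +29.3° → track 33.3°, groundspeed 69.6 kt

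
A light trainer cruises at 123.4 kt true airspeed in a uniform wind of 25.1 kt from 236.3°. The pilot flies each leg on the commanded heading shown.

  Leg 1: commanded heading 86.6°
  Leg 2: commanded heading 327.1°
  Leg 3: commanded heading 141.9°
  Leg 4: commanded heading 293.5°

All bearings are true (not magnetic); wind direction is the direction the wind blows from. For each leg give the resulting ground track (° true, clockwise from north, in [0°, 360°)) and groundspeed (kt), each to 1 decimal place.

Leg 1: heading 86.6°; drift -5.0° → track 81.6°, groundspeed 145.6 kt
Leg 2: heading 327.1°; drift +11.5° → track 338.6°, groundspeed 126.3 kt
Leg 3: heading 141.9°; drift -11.3° → track 130.6°, groundspeed 127.8 kt
Leg 4: heading 293.5°; drift +10.9° → track 304.4°, groundspeed 111.8 kt

Leg 1: track=81.6°, groundspeed=145.6 kt
Leg 2: track=338.6°, groundspeed=126.3 kt
Leg 3: track=130.6°, groundspeed=127.8 kt
Leg 4: track=304.4°, groundspeed=111.8 kt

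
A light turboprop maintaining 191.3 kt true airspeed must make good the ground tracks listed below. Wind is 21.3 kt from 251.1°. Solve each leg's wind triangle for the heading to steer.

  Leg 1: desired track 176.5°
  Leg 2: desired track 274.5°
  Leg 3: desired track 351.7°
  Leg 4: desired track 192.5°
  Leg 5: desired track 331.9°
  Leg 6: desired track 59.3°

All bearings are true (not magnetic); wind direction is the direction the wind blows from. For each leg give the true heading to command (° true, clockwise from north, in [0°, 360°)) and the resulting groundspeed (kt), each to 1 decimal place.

Leg 1: desired track 176.5°; wind correction +6.2° → command heading 182.7°, groundspeed 184.5 kt
Leg 2: desired track 274.5°; wind correction -2.5° → command heading 272.0°, groundspeed 171.6 kt
Leg 3: desired track 351.7°; wind correction -6.3° → command heading 345.4°, groundspeed 194.1 kt
Leg 4: desired track 192.5°; wind correction +5.5° → command heading 198.0°, groundspeed 179.3 kt
Leg 5: desired track 331.9°; wind correction -6.3° → command heading 325.6°, groundspeed 186.7 kt
Leg 6: desired track 59.3°; wind correction -1.3° → command heading 58.0°, groundspeed 212.1 kt

Leg 1: heading=182.7°, groundspeed=184.5 kt
Leg 2: heading=272.0°, groundspeed=171.6 kt
Leg 3: heading=345.4°, groundspeed=194.1 kt
Leg 4: heading=198.0°, groundspeed=179.3 kt
Leg 5: heading=325.6°, groundspeed=186.7 kt
Leg 6: heading=58.0°, groundspeed=212.1 kt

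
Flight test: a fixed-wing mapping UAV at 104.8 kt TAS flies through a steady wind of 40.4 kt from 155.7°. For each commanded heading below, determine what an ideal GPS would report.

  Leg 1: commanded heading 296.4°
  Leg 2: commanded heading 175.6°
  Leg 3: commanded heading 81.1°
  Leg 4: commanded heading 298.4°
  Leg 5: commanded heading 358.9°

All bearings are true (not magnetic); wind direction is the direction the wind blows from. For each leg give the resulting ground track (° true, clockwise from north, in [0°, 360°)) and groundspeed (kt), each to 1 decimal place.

Leg 1: track=307.1°, groundspeed=138.4 kt
Leg 2: track=187.2°, groundspeed=68.2 kt
Leg 3: track=58.6°, groundspeed=101.8 kt
Leg 4: track=308.5°, groundspeed=139.1 kt
Leg 5: track=352.5°, groundspeed=142.8 kt

Leg 1: heading 296.4°; drift +10.7° → track 307.1°, groundspeed 138.4 kt
Leg 2: heading 175.6°; drift +11.6° → track 187.2°, groundspeed 68.2 kt
Leg 3: heading 81.1°; drift -22.5° → track 58.6°, groundspeed 101.8 kt
Leg 4: heading 298.4°; drift +10.1° → track 308.5°, groundspeed 139.1 kt
Leg 5: heading 358.9°; drift -6.4° → track 352.5°, groundspeed 142.8 kt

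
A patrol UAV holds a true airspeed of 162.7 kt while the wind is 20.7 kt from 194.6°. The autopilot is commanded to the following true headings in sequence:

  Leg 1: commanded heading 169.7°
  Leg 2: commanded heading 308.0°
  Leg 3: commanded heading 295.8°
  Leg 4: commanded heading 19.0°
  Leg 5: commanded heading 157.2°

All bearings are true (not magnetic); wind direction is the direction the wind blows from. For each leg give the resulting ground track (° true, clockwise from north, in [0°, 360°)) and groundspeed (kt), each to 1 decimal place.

Leg 1: heading 169.7°; drift -3.5° → track 166.2°, groundspeed 144.2 kt
Leg 2: heading 308.0°; drift +6.3° → track 314.3°, groundspeed 172.0 kt
Leg 3: heading 295.8°; drift +6.9° → track 302.7°, groundspeed 168.0 kt
Leg 4: heading 19.0°; drift -0.5° → track 18.5°, groundspeed 183.3 kt
Leg 5: heading 157.2°; drift -4.9° → track 152.3°, groundspeed 146.8 kt

Leg 1: track=166.2°, groundspeed=144.2 kt
Leg 2: track=314.3°, groundspeed=172.0 kt
Leg 3: track=302.7°, groundspeed=168.0 kt
Leg 4: track=18.5°, groundspeed=183.3 kt
Leg 5: track=152.3°, groundspeed=146.8 kt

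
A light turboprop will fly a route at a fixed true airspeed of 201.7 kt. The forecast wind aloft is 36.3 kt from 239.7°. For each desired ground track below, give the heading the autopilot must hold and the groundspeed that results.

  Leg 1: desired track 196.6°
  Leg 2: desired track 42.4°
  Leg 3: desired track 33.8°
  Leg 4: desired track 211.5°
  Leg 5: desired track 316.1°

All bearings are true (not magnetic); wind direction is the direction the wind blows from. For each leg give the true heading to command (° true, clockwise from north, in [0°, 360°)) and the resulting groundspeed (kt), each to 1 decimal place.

Leg 1: heading=203.7°, groundspeed=173.7 kt
Leg 2: heading=39.3°, groundspeed=236.1 kt
Leg 3: heading=29.3°, groundspeed=233.7 kt
Leg 4: heading=216.4°, groundspeed=169.0 kt
Leg 5: heading=306.0°, groundspeed=190.1 kt

Leg 1: desired track 196.6°; wind correction +7.1° → command heading 203.7°, groundspeed 173.7 kt
Leg 2: desired track 42.4°; wind correction -3.1° → command heading 39.3°, groundspeed 236.1 kt
Leg 3: desired track 33.8°; wind correction -4.5° → command heading 29.3°, groundspeed 233.7 kt
Leg 4: desired track 211.5°; wind correction +4.9° → command heading 216.4°, groundspeed 169.0 kt
Leg 5: desired track 316.1°; wind correction -10.1° → command heading 306.0°, groundspeed 190.1 kt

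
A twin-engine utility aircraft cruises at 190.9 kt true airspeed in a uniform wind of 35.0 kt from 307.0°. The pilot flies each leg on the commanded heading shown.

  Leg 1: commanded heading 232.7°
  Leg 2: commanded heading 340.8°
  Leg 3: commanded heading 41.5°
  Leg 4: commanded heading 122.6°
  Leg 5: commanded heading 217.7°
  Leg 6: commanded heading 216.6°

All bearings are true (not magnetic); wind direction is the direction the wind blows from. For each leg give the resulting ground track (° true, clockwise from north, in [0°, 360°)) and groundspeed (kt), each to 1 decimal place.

Leg 1: heading 232.7°; drift -10.5° → track 222.2°, groundspeed 184.5 kt
Leg 2: heading 340.8°; drift +6.9° → track 347.7°, groundspeed 163.0 kt
Leg 3: heading 41.5°; drift +10.2° → track 51.7°, groundspeed 196.8 kt
Leg 4: heading 122.6°; drift +0.7° → track 123.3°, groundspeed 225.8 kt
Leg 5: heading 217.7°; drift -10.4° → track 207.3°, groundspeed 193.7 kt
Leg 6: heading 216.6°; drift -10.4° → track 206.2°, groundspeed 194.3 kt

Leg 1: track=222.2°, groundspeed=184.5 kt
Leg 2: track=347.7°, groundspeed=163.0 kt
Leg 3: track=51.7°, groundspeed=196.8 kt
Leg 4: track=123.3°, groundspeed=225.8 kt
Leg 5: track=207.3°, groundspeed=193.7 kt
Leg 6: track=206.2°, groundspeed=194.3 kt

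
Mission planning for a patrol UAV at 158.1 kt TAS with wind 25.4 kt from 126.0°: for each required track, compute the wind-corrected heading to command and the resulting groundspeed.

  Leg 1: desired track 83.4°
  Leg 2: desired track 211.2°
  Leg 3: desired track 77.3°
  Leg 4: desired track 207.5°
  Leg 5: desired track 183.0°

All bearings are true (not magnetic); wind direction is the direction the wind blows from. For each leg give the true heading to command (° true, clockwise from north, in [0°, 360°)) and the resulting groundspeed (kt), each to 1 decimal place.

Leg 1: heading=89.6°, groundspeed=138.5 kt
Leg 2: heading=202.0°, groundspeed=153.9 kt
Leg 3: heading=84.2°, groundspeed=140.2 kt
Leg 4: heading=198.4°, groundspeed=152.3 kt
Leg 5: heading=175.3°, groundspeed=142.8 kt

Leg 1: desired track 83.4°; wind correction +6.2° → command heading 89.6°, groundspeed 138.5 kt
Leg 2: desired track 211.2°; wind correction -9.2° → command heading 202.0°, groundspeed 153.9 kt
Leg 3: desired track 77.3°; wind correction +6.9° → command heading 84.2°, groundspeed 140.2 kt
Leg 4: desired track 207.5°; wind correction -9.1° → command heading 198.4°, groundspeed 152.3 kt
Leg 5: desired track 183.0°; wind correction -7.7° → command heading 175.3°, groundspeed 142.8 kt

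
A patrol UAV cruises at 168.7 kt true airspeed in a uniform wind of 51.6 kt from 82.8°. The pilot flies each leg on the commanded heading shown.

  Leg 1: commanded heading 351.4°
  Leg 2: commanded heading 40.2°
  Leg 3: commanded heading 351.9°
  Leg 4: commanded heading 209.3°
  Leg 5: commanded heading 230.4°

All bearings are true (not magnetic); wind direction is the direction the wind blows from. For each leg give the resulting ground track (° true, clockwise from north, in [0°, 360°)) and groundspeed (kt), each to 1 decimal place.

Leg 1: heading 351.4°; drift -16.9° → track 334.5°, groundspeed 177.6 kt
Leg 2: heading 40.2°; drift -15.0° → track 25.2°, groundspeed 135.3 kt
Leg 3: heading 351.9°; drift -16.9° → track 335.0°, groundspeed 177.2 kt
Leg 4: heading 209.3°; drift +11.8° → track 221.1°, groundspeed 203.7 kt
Leg 5: heading 230.4°; drift +7.4° → track 237.8°, groundspeed 214.1 kt

Leg 1: track=334.5°, groundspeed=177.6 kt
Leg 2: track=25.2°, groundspeed=135.3 kt
Leg 3: track=335.0°, groundspeed=177.2 kt
Leg 4: track=221.1°, groundspeed=203.7 kt
Leg 5: track=237.8°, groundspeed=214.1 kt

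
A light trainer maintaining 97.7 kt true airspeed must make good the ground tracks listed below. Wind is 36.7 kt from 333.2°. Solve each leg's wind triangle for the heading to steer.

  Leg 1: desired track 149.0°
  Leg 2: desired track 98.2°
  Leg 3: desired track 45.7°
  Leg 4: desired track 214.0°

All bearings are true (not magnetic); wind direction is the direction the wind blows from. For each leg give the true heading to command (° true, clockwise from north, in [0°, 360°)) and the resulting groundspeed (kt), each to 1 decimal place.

Leg 1: desired track 149.0°; wind correction -1.6° → command heading 147.4°, groundspeed 134.3 kt
Leg 2: desired track 98.2°; wind correction -17.9° → command heading 80.3°, groundspeed 114.0 kt
Leg 3: desired track 45.7°; wind correction -21.0° → command heading 24.7°, groundspeed 80.2 kt
Leg 4: desired track 214.0°; wind correction +19.1° → command heading 233.1°, groundspeed 110.2 kt

Leg 1: heading=147.4°, groundspeed=134.3 kt
Leg 2: heading=80.3°, groundspeed=114.0 kt
Leg 3: heading=24.7°, groundspeed=80.2 kt
Leg 4: heading=233.1°, groundspeed=110.2 kt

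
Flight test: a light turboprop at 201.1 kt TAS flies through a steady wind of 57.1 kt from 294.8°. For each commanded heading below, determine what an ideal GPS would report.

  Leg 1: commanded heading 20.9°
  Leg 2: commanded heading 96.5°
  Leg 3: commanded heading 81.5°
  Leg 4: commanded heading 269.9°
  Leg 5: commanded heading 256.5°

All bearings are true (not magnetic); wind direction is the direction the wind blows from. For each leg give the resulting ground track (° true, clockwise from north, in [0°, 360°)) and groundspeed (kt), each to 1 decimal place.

Leg 1: heading 20.9°; drift +16.1° → track 37.0°, groundspeed 205.3 kt
Leg 2: heading 96.5°; drift +4.0° → track 100.5°, groundspeed 255.9 kt
Leg 3: heading 81.5°; drift +7.2° → track 88.7°, groundspeed 250.8 kt
Leg 4: heading 269.9°; drift -9.1° → track 260.8°, groundspeed 151.2 kt
Leg 5: heading 256.5°; drift -12.8° → track 243.7°, groundspeed 160.2 kt

Leg 1: track=37.0°, groundspeed=205.3 kt
Leg 2: track=100.5°, groundspeed=255.9 kt
Leg 3: track=88.7°, groundspeed=250.8 kt
Leg 4: track=260.8°, groundspeed=151.2 kt
Leg 5: track=243.7°, groundspeed=160.2 kt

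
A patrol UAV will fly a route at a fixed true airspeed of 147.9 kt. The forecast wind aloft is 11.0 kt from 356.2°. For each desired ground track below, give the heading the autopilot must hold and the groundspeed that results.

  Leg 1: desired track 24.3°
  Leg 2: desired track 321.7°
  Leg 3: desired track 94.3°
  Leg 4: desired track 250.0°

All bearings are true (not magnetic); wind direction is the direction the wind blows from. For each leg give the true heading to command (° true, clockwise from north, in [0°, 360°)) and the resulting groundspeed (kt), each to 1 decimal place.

Leg 1: desired track 24.3°; wind correction -2.0° → command heading 22.3°, groundspeed 138.1 kt
Leg 2: desired track 321.7°; wind correction +2.4° → command heading 324.1°, groundspeed 138.7 kt
Leg 3: desired track 94.3°; wind correction -4.2° → command heading 90.1°, groundspeed 149.0 kt
Leg 4: desired track 250.0°; wind correction +4.1° → command heading 254.1°, groundspeed 150.6 kt

Leg 1: heading=22.3°, groundspeed=138.1 kt
Leg 2: heading=324.1°, groundspeed=138.7 kt
Leg 3: heading=90.1°, groundspeed=149.0 kt
Leg 4: heading=254.1°, groundspeed=150.6 kt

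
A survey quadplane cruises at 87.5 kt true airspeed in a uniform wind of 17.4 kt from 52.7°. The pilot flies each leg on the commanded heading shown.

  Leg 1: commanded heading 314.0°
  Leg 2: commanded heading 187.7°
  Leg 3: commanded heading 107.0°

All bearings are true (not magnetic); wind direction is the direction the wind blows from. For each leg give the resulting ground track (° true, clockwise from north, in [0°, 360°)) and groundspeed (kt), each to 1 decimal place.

Leg 1: track=303.2°, groundspeed=91.8 kt
Leg 2: track=194.7°, groundspeed=100.6 kt
Leg 3: track=117.4°, groundspeed=78.6 kt

Leg 1: heading 314.0°; drift -10.8° → track 303.2°, groundspeed 91.8 kt
Leg 2: heading 187.7°; drift +7.0° → track 194.7°, groundspeed 100.6 kt
Leg 3: heading 107.0°; drift +10.4° → track 117.4°, groundspeed 78.6 kt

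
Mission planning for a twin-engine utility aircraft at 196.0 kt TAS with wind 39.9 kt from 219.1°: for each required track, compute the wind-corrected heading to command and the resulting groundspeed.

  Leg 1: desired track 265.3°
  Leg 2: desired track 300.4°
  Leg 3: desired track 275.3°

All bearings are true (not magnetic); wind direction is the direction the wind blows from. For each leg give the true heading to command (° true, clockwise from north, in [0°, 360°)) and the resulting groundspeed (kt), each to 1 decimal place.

Leg 1: heading=256.9°, groundspeed=166.3 kt
Leg 2: heading=288.8°, groundspeed=186.0 kt
Leg 3: heading=265.6°, groundspeed=171.0 kt

Leg 1: desired track 265.3°; wind correction -8.4° → command heading 256.9°, groundspeed 166.3 kt
Leg 2: desired track 300.4°; wind correction -11.6° → command heading 288.8°, groundspeed 186.0 kt
Leg 3: desired track 275.3°; wind correction -9.7° → command heading 265.6°, groundspeed 171.0 kt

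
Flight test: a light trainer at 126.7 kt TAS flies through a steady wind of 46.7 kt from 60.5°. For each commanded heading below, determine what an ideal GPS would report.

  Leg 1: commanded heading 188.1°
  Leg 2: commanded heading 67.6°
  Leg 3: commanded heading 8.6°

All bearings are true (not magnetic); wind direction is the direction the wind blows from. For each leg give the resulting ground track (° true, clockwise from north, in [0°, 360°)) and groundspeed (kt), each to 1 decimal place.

Leg 1: track=201.5°, groundspeed=159.5 kt
Leg 2: track=71.7°, groundspeed=80.6 kt
Leg 3: track=348.0°, groundspeed=104.6 kt

Leg 1: heading 188.1°; drift +13.4° → track 201.5°, groundspeed 159.5 kt
Leg 2: heading 67.6°; drift +4.1° → track 71.7°, groundspeed 80.6 kt
Leg 3: heading 8.6°; drift -20.6° → track 348.0°, groundspeed 104.6 kt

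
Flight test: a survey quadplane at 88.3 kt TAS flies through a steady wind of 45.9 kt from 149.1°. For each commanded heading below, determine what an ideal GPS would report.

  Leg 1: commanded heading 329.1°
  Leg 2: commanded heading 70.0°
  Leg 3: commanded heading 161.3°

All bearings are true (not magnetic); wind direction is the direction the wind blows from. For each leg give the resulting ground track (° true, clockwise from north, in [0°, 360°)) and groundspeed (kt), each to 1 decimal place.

Leg 1: heading 329.1°; drift +0.0° → track 329.1°, groundspeed 134.2 kt
Leg 2: heading 70.0°; drift -29.5° → track 40.5°, groundspeed 91.5 kt
Leg 3: heading 161.3°; drift +12.6° → track 173.9°, groundspeed 44.5 kt

Leg 1: track=329.1°, groundspeed=134.2 kt
Leg 2: track=40.5°, groundspeed=91.5 kt
Leg 3: track=173.9°, groundspeed=44.5 kt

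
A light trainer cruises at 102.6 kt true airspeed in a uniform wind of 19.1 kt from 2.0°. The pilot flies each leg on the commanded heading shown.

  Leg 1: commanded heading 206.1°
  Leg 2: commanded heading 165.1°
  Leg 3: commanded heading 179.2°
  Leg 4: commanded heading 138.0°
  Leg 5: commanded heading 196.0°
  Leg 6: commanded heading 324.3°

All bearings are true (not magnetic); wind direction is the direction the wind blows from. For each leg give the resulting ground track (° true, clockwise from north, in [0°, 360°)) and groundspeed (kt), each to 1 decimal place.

Leg 1: track=202.4°, groundspeed=120.3 kt
Leg 2: track=167.7°, groundspeed=121.0 kt
Leg 3: track=179.6°, groundspeed=121.7 kt
Leg 4: track=144.5°, groundspeed=117.1 kt
Leg 5: track=193.8°, groundspeed=121.2 kt
Leg 6: track=316.7°, groundspeed=88.3 kt

Leg 1: heading 206.1°; drift -3.7° → track 202.4°, groundspeed 120.3 kt
Leg 2: heading 165.1°; drift +2.6° → track 167.7°, groundspeed 121.0 kt
Leg 3: heading 179.2°; drift +0.4° → track 179.6°, groundspeed 121.7 kt
Leg 4: heading 138.0°; drift +6.5° → track 144.5°, groundspeed 117.1 kt
Leg 5: heading 196.0°; drift -2.2° → track 193.8°, groundspeed 121.2 kt
Leg 6: heading 324.3°; drift -7.6° → track 316.7°, groundspeed 88.3 kt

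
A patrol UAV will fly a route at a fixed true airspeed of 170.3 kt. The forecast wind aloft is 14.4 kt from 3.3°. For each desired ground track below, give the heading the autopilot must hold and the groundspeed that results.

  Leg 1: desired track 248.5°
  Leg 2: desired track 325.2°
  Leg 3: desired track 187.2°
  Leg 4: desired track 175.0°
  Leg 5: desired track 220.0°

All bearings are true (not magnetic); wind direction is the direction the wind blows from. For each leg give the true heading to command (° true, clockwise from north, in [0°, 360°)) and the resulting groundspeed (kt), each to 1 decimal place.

Leg 1: desired track 248.5°; wind correction +4.4° → command heading 252.9°, groundspeed 175.8 kt
Leg 2: desired track 325.2°; wind correction +3.0° → command heading 328.2°, groundspeed 158.7 kt
Leg 3: desired track 187.2°; wind correction +0.3° → command heading 187.5°, groundspeed 184.7 kt
Leg 4: desired track 175.0°; wind correction -0.7° → command heading 174.3°, groundspeed 184.5 kt
Leg 5: desired track 220.0°; wind correction +2.9° → command heading 222.9°, groundspeed 181.6 kt

Leg 1: heading=252.9°, groundspeed=175.8 kt
Leg 2: heading=328.2°, groundspeed=158.7 kt
Leg 3: heading=187.5°, groundspeed=184.7 kt
Leg 4: heading=174.3°, groundspeed=184.5 kt
Leg 5: heading=222.9°, groundspeed=181.6 kt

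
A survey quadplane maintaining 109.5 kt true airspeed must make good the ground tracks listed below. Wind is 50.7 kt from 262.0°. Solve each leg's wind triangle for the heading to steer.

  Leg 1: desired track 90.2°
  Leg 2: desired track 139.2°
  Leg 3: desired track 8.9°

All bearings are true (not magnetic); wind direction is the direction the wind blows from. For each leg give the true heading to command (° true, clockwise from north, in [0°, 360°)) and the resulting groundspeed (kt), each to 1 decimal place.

Leg 1: heading=94.0°, groundspeed=159.4 kt
Leg 2: heading=162.1°, groundspeed=128.3 kt
Leg 3: heading=342.6°, groundspeed=112.9 kt

Leg 1: desired track 90.2°; wind correction +3.8° → command heading 94.0°, groundspeed 159.4 kt
Leg 2: desired track 139.2°; wind correction +22.9° → command heading 162.1°, groundspeed 128.3 kt
Leg 3: desired track 8.9°; wind correction -26.3° → command heading 342.6°, groundspeed 112.9 kt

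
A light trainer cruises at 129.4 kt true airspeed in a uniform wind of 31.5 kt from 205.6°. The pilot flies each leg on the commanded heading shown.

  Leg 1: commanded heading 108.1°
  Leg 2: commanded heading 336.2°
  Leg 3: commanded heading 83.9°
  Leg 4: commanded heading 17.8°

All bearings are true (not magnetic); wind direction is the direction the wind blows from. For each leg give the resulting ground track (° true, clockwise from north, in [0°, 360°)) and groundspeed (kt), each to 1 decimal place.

Leg 1: heading 108.1°; drift -13.2° → track 94.9°, groundspeed 137.1 kt
Leg 2: heading 336.2°; drift +9.1° → track 345.3°, groundspeed 151.8 kt
Leg 3: heading 83.9°; drift -10.4° → track 73.5°, groundspeed 148.4 kt
Leg 4: heading 17.8°; drift +1.5° → track 19.3°, groundspeed 160.7 kt

Leg 1: track=94.9°, groundspeed=137.1 kt
Leg 2: track=345.3°, groundspeed=151.8 kt
Leg 3: track=73.5°, groundspeed=148.4 kt
Leg 4: track=19.3°, groundspeed=160.7 kt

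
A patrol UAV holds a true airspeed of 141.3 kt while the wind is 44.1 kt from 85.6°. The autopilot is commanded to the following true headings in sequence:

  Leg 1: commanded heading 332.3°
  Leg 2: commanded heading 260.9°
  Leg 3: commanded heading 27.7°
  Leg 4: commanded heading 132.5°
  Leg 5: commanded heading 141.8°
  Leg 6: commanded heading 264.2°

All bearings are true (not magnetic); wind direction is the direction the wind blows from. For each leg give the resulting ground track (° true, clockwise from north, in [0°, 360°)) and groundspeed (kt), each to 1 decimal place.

Leg 1: track=318.0°, groundspeed=163.8 kt
Leg 2: track=262.0°, groundspeed=185.3 kt
Leg 3: track=10.1°, groundspeed=123.6 kt
Leg 4: track=148.7°, groundspeed=115.7 kt
Leg 5: track=159.2°, groundspeed=122.4 kt
Leg 6: track=264.5°, groundspeed=185.4 kt

Leg 1: heading 332.3°; drift -14.3° → track 318.0°, groundspeed 163.8 kt
Leg 2: heading 260.9°; drift +1.1° → track 262.0°, groundspeed 185.3 kt
Leg 3: heading 27.7°; drift -17.6° → track 10.1°, groundspeed 123.6 kt
Leg 4: heading 132.5°; drift +16.2° → track 148.7°, groundspeed 115.7 kt
Leg 5: heading 141.8°; drift +17.4° → track 159.2°, groundspeed 122.4 kt
Leg 6: heading 264.2°; drift +0.3° → track 264.5°, groundspeed 185.4 kt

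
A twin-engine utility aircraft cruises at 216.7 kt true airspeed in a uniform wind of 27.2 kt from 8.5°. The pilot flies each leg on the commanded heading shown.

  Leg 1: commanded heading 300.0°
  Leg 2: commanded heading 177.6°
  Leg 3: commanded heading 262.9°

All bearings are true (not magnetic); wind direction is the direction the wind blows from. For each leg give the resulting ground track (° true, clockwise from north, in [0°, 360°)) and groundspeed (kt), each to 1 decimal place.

Leg 1: heading 300.0°; drift -7.0° → track 293.0°, groundspeed 208.3 kt
Leg 2: heading 177.6°; drift +1.2° → track 178.8°, groundspeed 243.5 kt
Leg 3: heading 262.9°; drift -6.7° → track 256.2°, groundspeed 225.5 kt

Leg 1: track=293.0°, groundspeed=208.3 kt
Leg 2: track=178.8°, groundspeed=243.5 kt
Leg 3: track=256.2°, groundspeed=225.5 kt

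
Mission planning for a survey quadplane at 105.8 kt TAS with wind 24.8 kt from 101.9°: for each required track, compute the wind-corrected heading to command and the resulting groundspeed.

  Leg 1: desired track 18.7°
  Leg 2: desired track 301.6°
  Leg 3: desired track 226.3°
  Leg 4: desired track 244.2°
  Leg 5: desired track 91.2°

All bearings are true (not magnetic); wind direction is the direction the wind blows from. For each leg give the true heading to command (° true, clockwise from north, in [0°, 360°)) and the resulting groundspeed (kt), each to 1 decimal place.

Leg 1: desired track 18.7°; wind correction +13.5° → command heading 32.2°, groundspeed 100.0 kt
Leg 2: desired track 301.6°; wind correction +4.5° → command heading 306.1°, groundspeed 128.8 kt
Leg 3: desired track 226.3°; wind correction -11.2° → command heading 215.1°, groundspeed 117.8 kt
Leg 4: desired track 244.2°; wind correction -8.2° → command heading 236.0°, groundspeed 124.3 kt
Leg 5: desired track 91.2°; wind correction +2.5° → command heading 93.7°, groundspeed 81.3 kt

Leg 1: heading=32.2°, groundspeed=100.0 kt
Leg 2: heading=306.1°, groundspeed=128.8 kt
Leg 3: heading=215.1°, groundspeed=117.8 kt
Leg 4: heading=236.0°, groundspeed=124.3 kt
Leg 5: heading=93.7°, groundspeed=81.3 kt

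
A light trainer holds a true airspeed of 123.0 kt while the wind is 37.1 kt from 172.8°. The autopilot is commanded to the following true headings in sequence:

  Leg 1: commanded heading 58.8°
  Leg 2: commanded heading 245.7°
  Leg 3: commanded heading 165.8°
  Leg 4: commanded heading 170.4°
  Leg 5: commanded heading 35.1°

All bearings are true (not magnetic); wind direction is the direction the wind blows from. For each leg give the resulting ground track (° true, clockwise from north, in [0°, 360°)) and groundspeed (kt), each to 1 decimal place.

Leg 1: heading 58.8°; drift -13.8° → track 45.0°, groundspeed 142.2 kt
Leg 2: heading 245.7°; drift +17.6° → track 263.3°, groundspeed 117.6 kt
Leg 3: heading 165.8°; drift -3.0° → track 162.8°, groundspeed 86.3 kt
Leg 4: heading 170.4°; drift -1.0° → track 169.4°, groundspeed 85.9 kt
Leg 5: heading 35.1°; drift -9.4° → track 25.7°, groundspeed 152.5 kt

Leg 1: track=45.0°, groundspeed=142.2 kt
Leg 2: track=263.3°, groundspeed=117.6 kt
Leg 3: track=162.8°, groundspeed=86.3 kt
Leg 4: track=169.4°, groundspeed=85.9 kt
Leg 5: track=25.7°, groundspeed=152.5 kt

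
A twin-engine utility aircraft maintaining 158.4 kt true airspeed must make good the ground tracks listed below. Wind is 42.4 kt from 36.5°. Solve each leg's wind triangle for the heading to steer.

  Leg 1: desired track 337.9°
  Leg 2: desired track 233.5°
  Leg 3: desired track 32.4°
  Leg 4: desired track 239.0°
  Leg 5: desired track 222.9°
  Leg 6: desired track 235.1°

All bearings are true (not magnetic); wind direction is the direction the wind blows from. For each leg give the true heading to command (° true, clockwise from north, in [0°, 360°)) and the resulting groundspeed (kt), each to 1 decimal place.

Leg 1: heading=351.1°, groundspeed=132.1 kt
Leg 2: heading=238.0°, groundspeed=198.5 kt
Leg 3: heading=33.5°, groundspeed=116.1 kt
Leg 4: heading=244.9°, groundspeed=196.7 kt
Leg 5: heading=224.6°, groundspeed=200.5 kt
Leg 6: heading=240.0°, groundspeed=198.0 kt

Leg 1: desired track 337.9°; wind correction +13.2° → command heading 351.1°, groundspeed 132.1 kt
Leg 2: desired track 233.5°; wind correction +4.5° → command heading 238.0°, groundspeed 198.5 kt
Leg 3: desired track 32.4°; wind correction +1.1° → command heading 33.5°, groundspeed 116.1 kt
Leg 4: desired track 239.0°; wind correction +5.9° → command heading 244.9°, groundspeed 196.7 kt
Leg 5: desired track 222.9°; wind correction +1.7° → command heading 224.6°, groundspeed 200.5 kt
Leg 6: desired track 235.1°; wind correction +4.9° → command heading 240.0°, groundspeed 198.0 kt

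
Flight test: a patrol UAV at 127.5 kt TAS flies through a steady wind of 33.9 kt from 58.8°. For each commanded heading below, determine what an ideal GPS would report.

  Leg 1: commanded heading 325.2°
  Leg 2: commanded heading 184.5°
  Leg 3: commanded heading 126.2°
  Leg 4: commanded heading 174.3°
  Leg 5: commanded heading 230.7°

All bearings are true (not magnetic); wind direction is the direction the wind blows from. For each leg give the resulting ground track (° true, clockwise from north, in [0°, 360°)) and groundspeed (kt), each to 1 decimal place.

Leg 1: heading 325.2°; drift -14.6° → track 310.6°, groundspeed 134.0 kt
Leg 2: heading 184.5°; drift +10.6° → track 195.1°, groundspeed 149.8 kt
Leg 3: heading 126.2°; drift +15.3° → track 141.5°, groundspeed 118.7 kt
Leg 4: heading 174.3°; drift +12.2° → track 186.5°, groundspeed 145.4 kt
Leg 5: heading 230.7°; drift +1.7° → track 232.4°, groundspeed 161.1 kt

Leg 1: track=310.6°, groundspeed=134.0 kt
Leg 2: track=195.1°, groundspeed=149.8 kt
Leg 3: track=141.5°, groundspeed=118.7 kt
Leg 4: track=186.5°, groundspeed=145.4 kt
Leg 5: track=232.4°, groundspeed=161.1 kt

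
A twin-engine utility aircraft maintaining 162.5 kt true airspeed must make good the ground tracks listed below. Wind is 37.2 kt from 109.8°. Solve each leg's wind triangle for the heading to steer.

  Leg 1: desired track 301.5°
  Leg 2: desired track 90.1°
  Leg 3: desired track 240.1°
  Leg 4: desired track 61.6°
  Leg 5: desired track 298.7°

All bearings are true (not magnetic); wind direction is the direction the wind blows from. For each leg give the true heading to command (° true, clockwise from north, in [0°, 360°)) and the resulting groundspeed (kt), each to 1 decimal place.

Leg 1: heading=304.2°, groundspeed=198.8 kt
Leg 2: heading=94.5°, groundspeed=127.0 kt
Leg 3: heading=230.0°, groundspeed=184.1 kt
Leg 4: heading=71.4°, groundspeed=135.3 kt
Leg 5: heading=300.7°, groundspeed=199.2 kt

Leg 1: desired track 301.5°; wind correction +2.7° → command heading 304.2°, groundspeed 198.8 kt
Leg 2: desired track 90.1°; wind correction +4.4° → command heading 94.5°, groundspeed 127.0 kt
Leg 3: desired track 240.1°; wind correction -10.1° → command heading 230.0°, groundspeed 184.1 kt
Leg 4: desired track 61.6°; wind correction +9.8° → command heading 71.4°, groundspeed 135.3 kt
Leg 5: desired track 298.7°; wind correction +2.0° → command heading 300.7°, groundspeed 199.2 kt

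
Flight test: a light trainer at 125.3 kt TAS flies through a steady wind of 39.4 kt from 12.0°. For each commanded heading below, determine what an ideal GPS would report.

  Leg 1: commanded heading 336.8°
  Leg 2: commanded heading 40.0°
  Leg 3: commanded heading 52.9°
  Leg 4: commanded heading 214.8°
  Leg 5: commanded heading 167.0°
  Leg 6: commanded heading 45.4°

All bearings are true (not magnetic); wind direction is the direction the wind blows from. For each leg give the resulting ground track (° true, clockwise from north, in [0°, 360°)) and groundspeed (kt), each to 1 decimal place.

Leg 1: track=323.1°, groundspeed=95.8 kt
Leg 2: track=51.6°, groundspeed=92.4 kt
Leg 3: track=68.0°, groundspeed=98.9 kt
Leg 4: track=209.4°, groundspeed=162.3 kt
Leg 5: track=172.9°, groundspeed=161.9 kt
Leg 6: track=58.6°, groundspeed=94.9 kt

Leg 1: heading 336.8°; drift -13.7° → track 323.1°, groundspeed 95.8 kt
Leg 2: heading 40.0°; drift +11.6° → track 51.6°, groundspeed 92.4 kt
Leg 3: heading 52.9°; drift +15.1° → track 68.0°, groundspeed 98.9 kt
Leg 4: heading 214.8°; drift -5.4° → track 209.4°, groundspeed 162.3 kt
Leg 5: heading 167.0°; drift +5.9° → track 172.9°, groundspeed 161.9 kt
Leg 6: heading 45.4°; drift +13.2° → track 58.6°, groundspeed 94.9 kt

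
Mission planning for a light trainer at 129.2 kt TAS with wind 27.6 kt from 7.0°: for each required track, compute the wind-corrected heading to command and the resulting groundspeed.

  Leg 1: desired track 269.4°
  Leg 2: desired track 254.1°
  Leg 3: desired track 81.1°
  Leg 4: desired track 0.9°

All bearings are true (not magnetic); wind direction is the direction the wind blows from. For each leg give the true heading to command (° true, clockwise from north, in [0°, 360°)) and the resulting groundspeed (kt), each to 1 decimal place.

Leg 1: heading=281.6°, groundspeed=129.9 kt
Leg 2: heading=265.4°, groundspeed=137.4 kt
Leg 3: heading=69.2°, groundspeed=118.9 kt
Leg 4: heading=2.2°, groundspeed=101.7 kt

Leg 1: desired track 269.4°; wind correction +12.2° → command heading 281.6°, groundspeed 129.9 kt
Leg 2: desired track 254.1°; wind correction +11.3° → command heading 265.4°, groundspeed 137.4 kt
Leg 3: desired track 81.1°; wind correction -11.9° → command heading 69.2°, groundspeed 118.9 kt
Leg 4: desired track 0.9°; wind correction +1.3° → command heading 2.2°, groundspeed 101.7 kt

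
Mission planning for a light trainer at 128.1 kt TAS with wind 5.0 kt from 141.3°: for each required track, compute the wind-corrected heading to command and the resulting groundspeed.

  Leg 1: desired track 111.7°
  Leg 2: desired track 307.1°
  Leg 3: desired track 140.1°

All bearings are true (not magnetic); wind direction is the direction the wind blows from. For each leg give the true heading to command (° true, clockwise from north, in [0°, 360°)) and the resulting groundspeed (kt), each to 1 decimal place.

Leg 1: desired track 111.7°; wind correction +1.1° → command heading 112.8°, groundspeed 123.7 kt
Leg 2: desired track 307.1°; wind correction -0.5° → command heading 306.6°, groundspeed 132.9 kt
Leg 3: desired track 140.1°; wind correction +0.0° → command heading 140.1°, groundspeed 123.1 kt

Leg 1: heading=112.8°, groundspeed=123.7 kt
Leg 2: heading=306.6°, groundspeed=132.9 kt
Leg 3: heading=140.1°, groundspeed=123.1 kt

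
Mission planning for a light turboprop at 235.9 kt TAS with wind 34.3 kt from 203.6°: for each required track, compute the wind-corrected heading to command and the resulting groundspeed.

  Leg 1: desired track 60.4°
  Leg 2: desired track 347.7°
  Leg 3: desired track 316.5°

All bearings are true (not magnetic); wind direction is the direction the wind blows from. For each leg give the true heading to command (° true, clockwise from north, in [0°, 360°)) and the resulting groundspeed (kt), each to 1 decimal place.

Leg 1: desired track 60.4°; wind correction +5.0° → command heading 65.4°, groundspeed 262.5 kt
Leg 2: desired track 347.7°; wind correction -4.9° → command heading 342.8°, groundspeed 262.8 kt
Leg 3: desired track 316.5°; wind correction -7.7° → command heading 308.8°, groundspeed 247.1 kt

Leg 1: heading=65.4°, groundspeed=262.5 kt
Leg 2: heading=342.8°, groundspeed=262.8 kt
Leg 3: heading=308.8°, groundspeed=247.1 kt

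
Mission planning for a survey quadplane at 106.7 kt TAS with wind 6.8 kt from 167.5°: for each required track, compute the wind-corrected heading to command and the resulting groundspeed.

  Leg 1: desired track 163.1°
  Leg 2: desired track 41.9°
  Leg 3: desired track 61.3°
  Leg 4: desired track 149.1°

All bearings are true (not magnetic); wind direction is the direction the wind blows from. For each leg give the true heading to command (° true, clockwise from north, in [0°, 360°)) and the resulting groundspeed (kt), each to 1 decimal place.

Leg 1: desired track 163.1°; wind correction +0.3° → command heading 163.4°, groundspeed 99.9 kt
Leg 2: desired track 41.9°; wind correction +3.0° → command heading 44.9°, groundspeed 110.5 kt
Leg 3: desired track 61.3°; wind correction +3.5° → command heading 64.8°, groundspeed 108.4 kt
Leg 4: desired track 149.1°; wind correction +1.2° → command heading 150.3°, groundspeed 100.2 kt

Leg 1: heading=163.4°, groundspeed=99.9 kt
Leg 2: heading=44.9°, groundspeed=110.5 kt
Leg 3: heading=64.8°, groundspeed=108.4 kt
Leg 4: heading=150.3°, groundspeed=100.2 kt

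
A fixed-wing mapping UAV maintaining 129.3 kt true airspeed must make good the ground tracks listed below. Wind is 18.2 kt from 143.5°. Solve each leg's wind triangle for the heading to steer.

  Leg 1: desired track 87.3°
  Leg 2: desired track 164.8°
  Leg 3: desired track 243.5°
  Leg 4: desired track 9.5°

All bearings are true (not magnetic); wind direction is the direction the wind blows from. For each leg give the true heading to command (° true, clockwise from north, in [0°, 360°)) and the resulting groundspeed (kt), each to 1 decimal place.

Leg 1: heading=94.0°, groundspeed=118.3 kt
Leg 2: heading=161.9°, groundspeed=112.2 kt
Leg 3: heading=235.5°, groundspeed=131.2 kt
Leg 4: heading=15.3°, groundspeed=141.3 kt

Leg 1: desired track 87.3°; wind correction +6.7° → command heading 94.0°, groundspeed 118.3 kt
Leg 2: desired track 164.8°; wind correction -2.9° → command heading 161.9°, groundspeed 112.2 kt
Leg 3: desired track 243.5°; wind correction -8.0° → command heading 235.5°, groundspeed 131.2 kt
Leg 4: desired track 9.5°; wind correction +5.8° → command heading 15.3°, groundspeed 141.3 kt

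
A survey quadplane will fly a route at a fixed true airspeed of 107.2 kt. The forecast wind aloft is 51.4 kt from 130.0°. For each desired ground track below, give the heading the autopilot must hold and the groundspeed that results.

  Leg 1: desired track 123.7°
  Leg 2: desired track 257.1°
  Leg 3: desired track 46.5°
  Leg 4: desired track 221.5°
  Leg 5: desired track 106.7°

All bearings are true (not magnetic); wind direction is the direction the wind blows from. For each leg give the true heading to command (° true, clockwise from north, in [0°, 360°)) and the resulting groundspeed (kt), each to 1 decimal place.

Leg 1: desired track 123.7°; wind correction +3.0° → command heading 126.7°, groundspeed 56.0 kt
Leg 2: desired track 257.1°; wind correction -22.5° → command heading 234.6°, groundspeed 130.1 kt
Leg 3: desired track 46.5°; wind correction +28.5° → command heading 75.0°, groundspeed 88.4 kt
Leg 4: desired track 221.5°; wind correction -28.6° → command heading 192.9°, groundspeed 95.4 kt
Leg 5: desired track 106.7°; wind correction +10.9° → command heading 117.6°, groundspeed 58.0 kt

Leg 1: heading=126.7°, groundspeed=56.0 kt
Leg 2: heading=234.6°, groundspeed=130.1 kt
Leg 3: heading=75.0°, groundspeed=88.4 kt
Leg 4: heading=192.9°, groundspeed=95.4 kt
Leg 5: heading=117.6°, groundspeed=58.0 kt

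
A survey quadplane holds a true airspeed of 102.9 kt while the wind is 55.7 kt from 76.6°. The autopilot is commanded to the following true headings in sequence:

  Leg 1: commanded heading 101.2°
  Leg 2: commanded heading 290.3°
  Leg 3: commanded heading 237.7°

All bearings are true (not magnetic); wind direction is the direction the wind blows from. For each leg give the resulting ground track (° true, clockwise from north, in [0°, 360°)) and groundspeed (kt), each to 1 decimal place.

Leg 1: heading 101.2°; drift +23.9° → track 125.1°, groundspeed 57.2 kt
Leg 2: heading 290.3°; drift -11.7° → track 278.6°, groundspeed 152.4 kt
Leg 3: heading 237.7°; drift +6.6° → track 244.3°, groundspeed 156.6 kt

Leg 1: track=125.1°, groundspeed=57.2 kt
Leg 2: track=278.6°, groundspeed=152.4 kt
Leg 3: track=244.3°, groundspeed=156.6 kt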